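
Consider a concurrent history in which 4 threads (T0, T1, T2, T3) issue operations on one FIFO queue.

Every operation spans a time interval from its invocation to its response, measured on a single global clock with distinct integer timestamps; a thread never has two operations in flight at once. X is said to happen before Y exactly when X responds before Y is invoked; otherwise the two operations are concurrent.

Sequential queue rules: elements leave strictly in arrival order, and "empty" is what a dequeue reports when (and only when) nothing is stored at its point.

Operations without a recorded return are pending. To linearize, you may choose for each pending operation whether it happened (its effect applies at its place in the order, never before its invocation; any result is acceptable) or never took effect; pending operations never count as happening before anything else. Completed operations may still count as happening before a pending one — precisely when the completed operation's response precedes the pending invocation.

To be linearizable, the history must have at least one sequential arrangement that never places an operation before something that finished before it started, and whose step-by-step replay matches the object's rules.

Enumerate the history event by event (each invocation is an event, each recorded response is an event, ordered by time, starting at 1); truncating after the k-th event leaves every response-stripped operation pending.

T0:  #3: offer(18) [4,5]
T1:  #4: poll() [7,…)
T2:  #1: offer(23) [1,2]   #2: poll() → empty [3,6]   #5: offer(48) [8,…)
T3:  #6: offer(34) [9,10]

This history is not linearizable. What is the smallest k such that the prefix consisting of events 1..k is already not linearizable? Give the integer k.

a valid linearization of events 1..5 exists, for instance #1, #2, #3:
1. #1 offer(23), leaving queue <23>
2. #2 poll() (pending, included), leaving queue <>
3. #3 offer(18), leaving queue <18>
at event 6 (#2's time-6 response) nothing linearizes any more
sample order #1, #2, #3 stalls at step 2 — #2 poll() → empty has no legal effect
sample order #1, #3, #2 stalls at step 3 — #2 poll() → empty has no legal effect

6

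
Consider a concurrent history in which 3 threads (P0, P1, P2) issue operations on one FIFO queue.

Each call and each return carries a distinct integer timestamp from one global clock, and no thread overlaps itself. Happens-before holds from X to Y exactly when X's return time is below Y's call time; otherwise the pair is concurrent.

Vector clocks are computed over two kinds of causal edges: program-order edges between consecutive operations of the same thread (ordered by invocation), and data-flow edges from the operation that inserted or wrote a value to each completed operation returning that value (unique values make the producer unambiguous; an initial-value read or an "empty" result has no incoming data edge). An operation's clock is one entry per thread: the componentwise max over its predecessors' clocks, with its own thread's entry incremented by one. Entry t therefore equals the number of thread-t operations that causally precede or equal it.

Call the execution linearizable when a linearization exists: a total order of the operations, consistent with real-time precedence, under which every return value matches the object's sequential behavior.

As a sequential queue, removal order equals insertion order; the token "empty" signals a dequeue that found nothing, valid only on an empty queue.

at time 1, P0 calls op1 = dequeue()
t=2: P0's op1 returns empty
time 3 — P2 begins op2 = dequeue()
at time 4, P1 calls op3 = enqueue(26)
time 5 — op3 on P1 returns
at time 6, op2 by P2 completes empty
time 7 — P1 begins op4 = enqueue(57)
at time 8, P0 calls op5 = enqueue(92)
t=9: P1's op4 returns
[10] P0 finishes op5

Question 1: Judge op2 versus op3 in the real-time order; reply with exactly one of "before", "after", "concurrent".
Answer: concurrent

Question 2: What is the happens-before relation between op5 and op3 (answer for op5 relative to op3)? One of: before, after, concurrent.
Answer: after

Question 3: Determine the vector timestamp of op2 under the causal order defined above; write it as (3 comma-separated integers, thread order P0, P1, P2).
Answer: (0, 0, 1)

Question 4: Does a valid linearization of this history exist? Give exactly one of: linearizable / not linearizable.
witness order: op1, op2, op3, op4, op5
step 1: op1 dequeue() → empty — queue <>
step 2: op2 dequeue() → empty — queue <>
step 3: op3 enqueue(26) — queue <26>
step 4: op4 enqueue(57) — queue <26,57>
step 5: op5 enqueue(92) — queue <26,57,92>

linearizable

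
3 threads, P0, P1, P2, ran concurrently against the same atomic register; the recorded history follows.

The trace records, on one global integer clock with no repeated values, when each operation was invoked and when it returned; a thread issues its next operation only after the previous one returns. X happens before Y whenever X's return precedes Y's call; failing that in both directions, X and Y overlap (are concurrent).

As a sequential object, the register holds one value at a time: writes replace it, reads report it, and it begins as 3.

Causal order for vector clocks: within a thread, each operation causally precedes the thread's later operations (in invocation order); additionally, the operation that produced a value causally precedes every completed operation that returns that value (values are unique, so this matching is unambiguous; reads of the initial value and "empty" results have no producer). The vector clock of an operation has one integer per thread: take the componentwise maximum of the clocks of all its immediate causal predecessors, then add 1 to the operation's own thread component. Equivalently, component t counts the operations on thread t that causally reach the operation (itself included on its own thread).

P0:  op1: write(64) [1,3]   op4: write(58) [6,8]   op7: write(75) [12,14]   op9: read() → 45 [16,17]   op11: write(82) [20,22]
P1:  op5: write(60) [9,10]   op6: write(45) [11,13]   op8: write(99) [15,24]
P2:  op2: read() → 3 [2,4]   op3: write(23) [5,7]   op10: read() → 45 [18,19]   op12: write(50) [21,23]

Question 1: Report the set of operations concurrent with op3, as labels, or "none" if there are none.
op3 spans [5,7]: anything still running between times 5 and 7 counts as concurrent
op1 [1,3]: before
op2 [2,4]: before
op4 [6,8]: concurrent
op5 [9,10]: after
op6 [11,13]: after
op7 [12,14]: after
op8 [15,24]: after
op9 [16,17]: after
op10 [18,19]: after
op11 [20,22]: after
op12 [21,23]: after

op4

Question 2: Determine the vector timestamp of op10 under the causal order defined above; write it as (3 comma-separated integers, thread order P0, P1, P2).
op2, invoked 2, has no incoming edges; only P2's bump applies → (0, 0, 1)
op5, invoked 9, has no incoming edges; only P1's bump applies → (0, 1, 0)
op1, invoked 1, has no incoming edges; only P0's bump applies → (1, 0, 0)
merge at op3 (invoked 5): VC(op2)=(0, 0, 1), own-thread bump on P2 → (0, 0, 2)
merge at op6 (invoked 11): VC(op5)=(0, 1, 0), own-thread bump on P1 → (0, 2, 0)
merge at op4 (invoked 6): VC(op1)=(1, 0, 0), own-thread bump on P0 → (2, 0, 0)
merge at op8 (invoked 15): VC(op6)=(0, 2, 0), own-thread bump on P1 → (0, 3, 0)
merge at op7 (invoked 12): VC(op4)=(2, 0, 0), own-thread bump on P0 → (3, 0, 0)
merge at op10 (invoked 18): VC(op3)=(0, 0, 2), VC(op6)=(0, 2, 0), own-thread bump on P2 → (0, 2, 3)
merge at op12 (invoked 21): VC(op10)=(0, 2, 3), own-thread bump on P2 → (0, 2, 4)
merge at op9 (invoked 16): VC(op6)=(0, 2, 0), VC(op7)=(3, 0, 0), own-thread bump on P0 → (4, 2, 0)
merge at op11 (invoked 20): VC(op9)=(4, 2, 0), own-thread bump on P0 → (5, 2, 0)
target: VC(op10) = (0, 2, 3)

(0, 2, 3)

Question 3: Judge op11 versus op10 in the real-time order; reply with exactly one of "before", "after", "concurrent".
op11 spans [20,22], op10 spans [18,19]
resp(op10)=19 < inv(op11)=20

after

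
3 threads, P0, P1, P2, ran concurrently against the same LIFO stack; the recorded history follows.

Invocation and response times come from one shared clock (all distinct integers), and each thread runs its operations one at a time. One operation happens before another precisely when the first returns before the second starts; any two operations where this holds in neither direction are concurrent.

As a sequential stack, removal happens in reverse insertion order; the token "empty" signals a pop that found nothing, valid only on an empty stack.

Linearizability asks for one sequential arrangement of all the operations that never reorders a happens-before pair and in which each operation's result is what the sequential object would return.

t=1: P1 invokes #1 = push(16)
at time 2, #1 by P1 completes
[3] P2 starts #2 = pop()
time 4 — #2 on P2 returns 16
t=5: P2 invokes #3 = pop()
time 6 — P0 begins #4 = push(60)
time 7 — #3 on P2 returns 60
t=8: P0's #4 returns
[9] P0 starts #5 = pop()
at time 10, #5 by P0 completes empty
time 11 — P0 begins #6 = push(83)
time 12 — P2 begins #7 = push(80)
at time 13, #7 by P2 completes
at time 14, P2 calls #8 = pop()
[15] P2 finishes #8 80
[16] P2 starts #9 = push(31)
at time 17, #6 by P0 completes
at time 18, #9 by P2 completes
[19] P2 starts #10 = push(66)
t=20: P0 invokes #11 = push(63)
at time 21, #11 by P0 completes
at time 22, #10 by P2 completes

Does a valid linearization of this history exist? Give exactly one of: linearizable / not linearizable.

linearizable

witness order: #1, #2, #4, #3, #5, #6, #7, #8, #9, #10, #11
step 1: #1 push(16) — stack <16>
step 2: #2 pop() → 16 — stack <>
step 3: #4 push(60) — stack <60>
step 4: #3 pop() → 60 — stack <>
step 5: #5 pop() → empty — stack <>
step 6: #6 push(83) — stack <83>
step 7: #7 push(80) — stack <83,80>
step 8: #8 pop() → 80 — stack <83>
step 9: #9 push(31) — stack <83,31>
step 10: #10 push(66) — stack <83,31,66>
step 11: #11 push(63) — stack <83,31,66,63>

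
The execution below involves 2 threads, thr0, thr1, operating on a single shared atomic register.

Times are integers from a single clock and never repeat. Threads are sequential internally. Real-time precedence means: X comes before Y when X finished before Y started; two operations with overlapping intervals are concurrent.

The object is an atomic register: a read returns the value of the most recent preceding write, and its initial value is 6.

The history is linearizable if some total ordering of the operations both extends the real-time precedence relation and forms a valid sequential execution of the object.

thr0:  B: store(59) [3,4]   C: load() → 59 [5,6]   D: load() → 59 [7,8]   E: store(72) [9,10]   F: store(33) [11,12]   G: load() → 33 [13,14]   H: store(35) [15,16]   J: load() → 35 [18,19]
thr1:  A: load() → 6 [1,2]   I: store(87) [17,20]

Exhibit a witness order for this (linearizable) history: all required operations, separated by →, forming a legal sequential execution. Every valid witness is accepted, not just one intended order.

after step 1 (A load() → 6): value 6
after step 2 (B store(59)): value 59
after step 3 (C load() → 59): value 59
after step 4 (D load() → 59): value 59
after step 5 (E store(72)): value 72
after step 6 (F store(33)): value 33
after step 7 (G load() → 33): value 33
after step 8 (H store(35)): value 35
after step 9 (J load() → 35): value 35
after step 10 (I store(87)): value 87

A → B → C → D → E → F → G → H → J → I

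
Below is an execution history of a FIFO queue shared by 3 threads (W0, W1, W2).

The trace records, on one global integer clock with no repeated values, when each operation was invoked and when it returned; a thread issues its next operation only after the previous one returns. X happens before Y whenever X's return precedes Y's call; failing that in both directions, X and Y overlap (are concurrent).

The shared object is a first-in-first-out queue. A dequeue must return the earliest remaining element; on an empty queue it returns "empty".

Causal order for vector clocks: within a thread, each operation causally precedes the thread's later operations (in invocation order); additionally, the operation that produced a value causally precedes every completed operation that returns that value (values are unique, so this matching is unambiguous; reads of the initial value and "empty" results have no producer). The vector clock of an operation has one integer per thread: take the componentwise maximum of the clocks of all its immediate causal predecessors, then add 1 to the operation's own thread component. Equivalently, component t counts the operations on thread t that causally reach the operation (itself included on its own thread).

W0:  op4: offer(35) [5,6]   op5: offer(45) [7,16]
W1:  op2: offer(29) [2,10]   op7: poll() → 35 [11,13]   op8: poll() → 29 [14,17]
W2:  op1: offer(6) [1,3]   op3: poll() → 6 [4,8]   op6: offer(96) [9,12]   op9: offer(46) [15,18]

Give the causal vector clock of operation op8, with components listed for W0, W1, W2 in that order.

invoked at 1, op1 has no predecessors; its own W2 bump gives (0, 0, 1)
invoked at 2, op2 has no predecessors; its own W1 bump gives (0, 1, 0)
invoked at 5, op4 has no predecessors; its own W0 bump gives (1, 0, 0)
merge at op3 (invoked 4): VC(op1)=(0, 0, 1), own-thread bump on W2 → (0, 0, 2)
merge at op5 (invoked 7): VC(op4)=(1, 0, 0), own-thread bump on W0 → (2, 0, 0)
merge at op6 (invoked 9): VC(op3)=(0, 0, 2), own-thread bump on W2 → (0, 0, 3)
merge at op7 (invoked 11): VC(op2)=(0, 1, 0), VC(op4)=(1, 0, 0), own-thread bump on W1 → (1, 2, 0)
merge at op9 (invoked 15): VC(op6)=(0, 0, 3), own-thread bump on W2 → (0, 0, 4)
merge at op8 (invoked 14): VC(op2)=(0, 1, 0), VC(op7)=(1, 2, 0), own-thread bump on W1 → (1, 3, 0)
target: VC(op8) = (1, 3, 0)

(1, 3, 0)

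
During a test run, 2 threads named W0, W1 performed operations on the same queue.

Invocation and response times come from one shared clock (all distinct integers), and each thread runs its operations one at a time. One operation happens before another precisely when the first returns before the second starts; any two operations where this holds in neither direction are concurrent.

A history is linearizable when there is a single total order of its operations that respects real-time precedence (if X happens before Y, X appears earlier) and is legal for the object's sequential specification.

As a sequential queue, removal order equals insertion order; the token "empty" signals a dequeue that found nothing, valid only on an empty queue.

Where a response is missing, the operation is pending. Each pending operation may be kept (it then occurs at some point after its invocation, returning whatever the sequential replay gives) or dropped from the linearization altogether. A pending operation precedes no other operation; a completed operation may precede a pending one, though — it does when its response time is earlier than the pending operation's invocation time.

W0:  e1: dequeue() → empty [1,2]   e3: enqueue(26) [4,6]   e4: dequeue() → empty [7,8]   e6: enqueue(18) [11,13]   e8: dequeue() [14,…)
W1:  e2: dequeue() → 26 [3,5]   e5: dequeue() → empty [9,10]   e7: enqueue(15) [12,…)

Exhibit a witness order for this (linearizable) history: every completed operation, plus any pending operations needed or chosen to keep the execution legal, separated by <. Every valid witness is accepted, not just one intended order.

after step 1 (e1 dequeue() → empty): queue <>
after step 2 (e3 enqueue(26)): queue <26>
after step 3 (e2 dequeue() → 26): queue <>
after step 4 (e4 dequeue() → empty): queue <>
after step 5 (e5 dequeue() → empty): queue <>
after step 6 (e6 enqueue(18)): queue <18>

e1 < e3 < e2 < e4 < e5 < e6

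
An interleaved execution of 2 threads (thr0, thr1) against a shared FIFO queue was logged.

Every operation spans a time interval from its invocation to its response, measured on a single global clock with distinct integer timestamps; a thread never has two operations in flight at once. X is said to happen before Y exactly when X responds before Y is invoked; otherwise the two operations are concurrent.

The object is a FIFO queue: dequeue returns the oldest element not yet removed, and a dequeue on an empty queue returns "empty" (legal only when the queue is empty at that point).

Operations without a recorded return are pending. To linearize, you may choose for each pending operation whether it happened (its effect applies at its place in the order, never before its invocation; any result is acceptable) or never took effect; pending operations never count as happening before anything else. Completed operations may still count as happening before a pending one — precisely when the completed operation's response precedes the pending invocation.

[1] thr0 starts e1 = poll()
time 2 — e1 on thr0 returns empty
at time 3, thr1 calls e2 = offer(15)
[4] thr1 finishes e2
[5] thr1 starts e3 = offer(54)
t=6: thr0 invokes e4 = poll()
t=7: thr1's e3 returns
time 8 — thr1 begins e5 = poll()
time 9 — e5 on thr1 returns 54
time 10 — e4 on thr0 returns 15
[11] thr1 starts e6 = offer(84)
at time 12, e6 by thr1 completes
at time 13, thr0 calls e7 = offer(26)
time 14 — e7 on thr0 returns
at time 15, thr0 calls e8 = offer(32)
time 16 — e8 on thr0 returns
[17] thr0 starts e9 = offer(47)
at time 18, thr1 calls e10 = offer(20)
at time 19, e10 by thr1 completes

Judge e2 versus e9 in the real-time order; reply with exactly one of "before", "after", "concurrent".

e2 spans [3,4], e9 spans [17,…)
resp(e2)=4 < inv(e9)=17

before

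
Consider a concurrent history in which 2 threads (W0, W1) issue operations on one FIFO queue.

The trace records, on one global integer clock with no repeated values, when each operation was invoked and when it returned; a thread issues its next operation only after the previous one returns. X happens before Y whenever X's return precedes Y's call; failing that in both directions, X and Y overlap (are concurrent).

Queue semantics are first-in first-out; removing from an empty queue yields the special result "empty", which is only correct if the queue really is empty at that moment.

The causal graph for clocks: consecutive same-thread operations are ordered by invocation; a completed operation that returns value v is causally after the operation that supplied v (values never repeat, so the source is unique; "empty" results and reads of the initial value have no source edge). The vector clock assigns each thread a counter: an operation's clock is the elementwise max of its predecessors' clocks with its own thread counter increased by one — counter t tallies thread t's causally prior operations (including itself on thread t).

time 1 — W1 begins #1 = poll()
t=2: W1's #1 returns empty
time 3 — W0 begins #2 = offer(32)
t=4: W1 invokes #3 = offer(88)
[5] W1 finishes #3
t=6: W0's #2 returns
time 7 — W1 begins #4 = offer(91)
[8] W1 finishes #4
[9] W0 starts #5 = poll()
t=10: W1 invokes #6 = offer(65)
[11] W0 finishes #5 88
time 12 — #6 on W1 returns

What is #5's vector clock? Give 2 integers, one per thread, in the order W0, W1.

no predecessors for #1 (invoked 1): W1 increments from zero → (0, 1)
no predecessors for #2 (invoked 3): W0 increments from zero → (1, 0)
#3, invoked 4, takes VC(#1)=(0, 1) under max, adds 1 for W1 → (0, 2)
#4, invoked 7, takes VC(#3)=(0, 2) under max, adds 1 for W1 → (0, 3)
#6, invoked 10, takes VC(#4)=(0, 3) under max, adds 1 for W1 → (0, 4)
#5, invoked 9, takes VC(#2)=(1, 0), VC(#3)=(0, 2) under max, adds 1 for W0 → (2, 2)
target: VC(#5) = (2, 2)

(2, 2)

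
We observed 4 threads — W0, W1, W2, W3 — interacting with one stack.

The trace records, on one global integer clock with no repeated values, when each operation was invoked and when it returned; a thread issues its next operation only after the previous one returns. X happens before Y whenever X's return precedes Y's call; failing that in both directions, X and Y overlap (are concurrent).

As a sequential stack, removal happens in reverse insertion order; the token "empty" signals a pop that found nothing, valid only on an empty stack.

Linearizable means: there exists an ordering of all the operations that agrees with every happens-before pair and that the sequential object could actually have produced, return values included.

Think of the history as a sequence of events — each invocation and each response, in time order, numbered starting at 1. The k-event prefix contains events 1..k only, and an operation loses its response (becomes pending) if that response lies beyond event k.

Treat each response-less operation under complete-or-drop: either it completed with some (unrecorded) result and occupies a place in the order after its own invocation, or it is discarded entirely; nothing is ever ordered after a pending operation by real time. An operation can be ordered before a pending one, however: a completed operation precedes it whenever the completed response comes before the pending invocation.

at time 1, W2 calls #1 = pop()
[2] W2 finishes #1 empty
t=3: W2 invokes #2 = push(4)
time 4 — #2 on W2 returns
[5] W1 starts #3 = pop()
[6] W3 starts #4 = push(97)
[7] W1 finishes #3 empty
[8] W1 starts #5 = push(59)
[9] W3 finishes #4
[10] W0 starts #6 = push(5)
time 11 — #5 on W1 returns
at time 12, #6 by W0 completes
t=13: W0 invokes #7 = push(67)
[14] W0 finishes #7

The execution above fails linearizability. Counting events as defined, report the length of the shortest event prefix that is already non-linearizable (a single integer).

a valid linearization of events 1..6 exists, for instance #1, #2:
1. #1 pop() → empty, leaving stack <>
2. #2 push(4), leaving stack <4>
adding event 7 (#3 responds at 7) leaves no legal real-time order
including or dropping the 1 pending operation (#4) in any combination fails
e.g. #1, #2, #3 (pending dropped): illegal at step 3, since #3 pop() → empty cannot apply there

7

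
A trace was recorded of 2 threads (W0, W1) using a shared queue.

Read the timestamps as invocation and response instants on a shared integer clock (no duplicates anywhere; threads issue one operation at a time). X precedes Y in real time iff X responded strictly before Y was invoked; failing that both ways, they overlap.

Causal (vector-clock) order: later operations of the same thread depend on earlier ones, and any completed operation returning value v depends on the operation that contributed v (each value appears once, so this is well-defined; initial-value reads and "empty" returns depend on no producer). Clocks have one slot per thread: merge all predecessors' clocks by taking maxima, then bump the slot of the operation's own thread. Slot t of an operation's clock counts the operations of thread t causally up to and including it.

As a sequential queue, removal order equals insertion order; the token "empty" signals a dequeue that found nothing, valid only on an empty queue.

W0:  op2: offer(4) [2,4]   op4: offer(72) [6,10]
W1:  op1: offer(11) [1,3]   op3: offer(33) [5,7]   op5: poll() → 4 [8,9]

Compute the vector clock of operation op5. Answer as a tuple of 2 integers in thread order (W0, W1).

op1 (invocation 1): nothing precedes it; W1's component alone gives (0, 1)
op2 (invocation 2): nothing precedes it; W0's component alone gives (1, 0)
op3 (invocation 5): componentwise max over VC(op1)=(0, 1), +1 at W1, giving (0, 2)
op4 (invocation 6): componentwise max over VC(op2)=(1, 0), +1 at W0, giving (2, 0)
op5 (invocation 8): componentwise max over VC(op2)=(1, 0), VC(op3)=(0, 2), +1 at W1, giving (1, 3)
target: VC(op5) = (1, 3)

(1, 3)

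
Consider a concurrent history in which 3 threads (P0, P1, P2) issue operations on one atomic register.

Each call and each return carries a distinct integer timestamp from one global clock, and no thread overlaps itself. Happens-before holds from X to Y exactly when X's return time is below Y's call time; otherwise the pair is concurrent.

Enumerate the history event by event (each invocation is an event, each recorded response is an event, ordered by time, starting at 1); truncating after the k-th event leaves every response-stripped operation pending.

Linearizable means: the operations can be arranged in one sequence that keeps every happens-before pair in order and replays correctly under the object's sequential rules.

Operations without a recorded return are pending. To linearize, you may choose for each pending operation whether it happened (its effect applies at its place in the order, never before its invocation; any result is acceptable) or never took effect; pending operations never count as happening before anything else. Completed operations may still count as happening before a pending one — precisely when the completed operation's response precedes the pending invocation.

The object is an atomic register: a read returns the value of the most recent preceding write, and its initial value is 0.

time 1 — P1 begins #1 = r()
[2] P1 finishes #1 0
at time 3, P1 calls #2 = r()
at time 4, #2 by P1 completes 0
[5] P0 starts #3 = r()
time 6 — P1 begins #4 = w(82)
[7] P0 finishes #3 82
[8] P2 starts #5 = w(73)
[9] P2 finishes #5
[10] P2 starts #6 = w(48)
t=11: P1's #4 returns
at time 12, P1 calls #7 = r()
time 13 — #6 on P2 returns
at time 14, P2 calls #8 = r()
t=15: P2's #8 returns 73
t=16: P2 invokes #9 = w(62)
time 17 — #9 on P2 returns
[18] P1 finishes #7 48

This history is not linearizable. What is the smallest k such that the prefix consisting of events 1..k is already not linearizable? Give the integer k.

15

events 1..14 are linearizable, e.g. via #1, #2, #4, #3, #5, #6:
after step 1 (#1 r() → 0): value 0
after step 2 (#2 r() → 0): value 0
after step 3 (#4 w(82)): value 82
after step 4 (#3 r() → 82): value 82
after step 5 (#5 w(73)): value 73
after step 6 (#6 w(48)): value 48
with event 15 included (#8 responding at time 15), all real-time-consistent orders fail
every completion of the 1 pending operation (#7) was checked; none linearizes
sample order #1, #2, #3, #4, #5, #6, #8 (pending dropped) stalls at step 3 — #3 r() → 82 has no legal effect
sample order #1, #2, #3, #5, #4, #6, #8 (pending dropped) stalls at step 3 — #3 r() → 82 has no legal effect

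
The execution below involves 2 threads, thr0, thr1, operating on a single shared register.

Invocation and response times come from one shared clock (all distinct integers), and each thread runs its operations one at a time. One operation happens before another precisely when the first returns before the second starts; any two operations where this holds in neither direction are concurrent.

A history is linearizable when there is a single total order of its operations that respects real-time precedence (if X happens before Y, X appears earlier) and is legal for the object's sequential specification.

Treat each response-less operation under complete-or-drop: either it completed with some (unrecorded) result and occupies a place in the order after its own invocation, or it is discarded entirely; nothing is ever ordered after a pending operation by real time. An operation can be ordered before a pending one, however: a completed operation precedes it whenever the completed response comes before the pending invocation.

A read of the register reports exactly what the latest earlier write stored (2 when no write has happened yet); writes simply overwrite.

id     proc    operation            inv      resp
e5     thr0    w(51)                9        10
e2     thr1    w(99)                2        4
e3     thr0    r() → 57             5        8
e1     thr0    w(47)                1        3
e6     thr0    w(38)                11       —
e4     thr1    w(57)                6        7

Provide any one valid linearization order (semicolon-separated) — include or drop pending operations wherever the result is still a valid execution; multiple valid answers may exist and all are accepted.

e1; e2; e4; e3; e5

step 1: e1 w(47) — value 47
step 2: e2 w(99) — value 99
step 3: e4 w(57) — value 57
step 4: e3 r() → 57 — value 57
step 5: e5 w(51) — value 51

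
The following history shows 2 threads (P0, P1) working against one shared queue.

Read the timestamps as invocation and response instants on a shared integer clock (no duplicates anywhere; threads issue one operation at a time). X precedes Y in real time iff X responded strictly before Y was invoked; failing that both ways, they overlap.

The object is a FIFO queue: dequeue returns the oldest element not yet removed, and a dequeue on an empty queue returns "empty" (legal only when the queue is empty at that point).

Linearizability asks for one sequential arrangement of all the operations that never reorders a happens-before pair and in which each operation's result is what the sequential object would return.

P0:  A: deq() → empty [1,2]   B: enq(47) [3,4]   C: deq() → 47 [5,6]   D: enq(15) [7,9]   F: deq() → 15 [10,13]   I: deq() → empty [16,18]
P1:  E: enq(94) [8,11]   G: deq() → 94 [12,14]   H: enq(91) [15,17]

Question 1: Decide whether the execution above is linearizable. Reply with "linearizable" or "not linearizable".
one valid linearization: A, B, C, D, E, F, G, I, H
1. A deq() → empty, leaving queue <>
2. B enq(47), leaving queue <47>
3. C deq() → 47, leaving queue <>
4. D enq(15), leaving queue <15>
5. E enq(94), leaving queue <15,94>
6. F deq() → 15, leaving queue <94>
7. G deq() → 94, leaving queue <>
8. I deq() → empty, leaving queue <>
9. H enq(91), leaving queue <91>

linearizable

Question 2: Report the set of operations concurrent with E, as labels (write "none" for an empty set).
E runs from 8 to 11; window-overlapping ops are concurrent
A [1,2]: before
B [3,4]: before
C [5,6]: before
D [7,9]: concurrent
F [10,13]: concurrent
G [12,14]: after
H [15,17]: after
I [16,18]: after

D, F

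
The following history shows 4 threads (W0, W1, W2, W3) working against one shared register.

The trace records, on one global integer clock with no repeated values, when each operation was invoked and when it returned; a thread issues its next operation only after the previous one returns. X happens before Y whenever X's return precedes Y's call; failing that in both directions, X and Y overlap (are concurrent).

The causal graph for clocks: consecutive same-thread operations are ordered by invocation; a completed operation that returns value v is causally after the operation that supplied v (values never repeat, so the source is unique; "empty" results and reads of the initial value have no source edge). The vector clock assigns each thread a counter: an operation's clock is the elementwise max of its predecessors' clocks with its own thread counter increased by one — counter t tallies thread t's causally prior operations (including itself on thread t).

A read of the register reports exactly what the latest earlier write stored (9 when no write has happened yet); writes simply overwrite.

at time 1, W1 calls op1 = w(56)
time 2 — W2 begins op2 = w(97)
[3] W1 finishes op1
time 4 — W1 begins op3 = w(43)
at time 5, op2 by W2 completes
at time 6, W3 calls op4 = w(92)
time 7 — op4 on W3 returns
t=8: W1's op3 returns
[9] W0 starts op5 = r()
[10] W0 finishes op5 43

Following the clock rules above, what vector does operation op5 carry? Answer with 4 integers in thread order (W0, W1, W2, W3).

VC(op4, invoked at 6): no causal predecessors; +1 on W3 → (0, 0, 0, 1)
VC(op2, invoked at 2): no causal predecessors; +1 on W2 → (0, 0, 1, 0)
VC(op1, invoked at 1): no causal predecessors; +1 on W1 → (0, 1, 0, 0)
merge at op3 (invoked 4): VC(op1)=(0, 1, 0, 0), own-thread bump on W1 → (0, 2, 0, 0)
merge at op5 (invoked 9): VC(op3)=(0, 2, 0, 0), own-thread bump on W0 → (1, 2, 0, 0)
target: VC(op5) = (1, 2, 0, 0)

(1, 2, 0, 0)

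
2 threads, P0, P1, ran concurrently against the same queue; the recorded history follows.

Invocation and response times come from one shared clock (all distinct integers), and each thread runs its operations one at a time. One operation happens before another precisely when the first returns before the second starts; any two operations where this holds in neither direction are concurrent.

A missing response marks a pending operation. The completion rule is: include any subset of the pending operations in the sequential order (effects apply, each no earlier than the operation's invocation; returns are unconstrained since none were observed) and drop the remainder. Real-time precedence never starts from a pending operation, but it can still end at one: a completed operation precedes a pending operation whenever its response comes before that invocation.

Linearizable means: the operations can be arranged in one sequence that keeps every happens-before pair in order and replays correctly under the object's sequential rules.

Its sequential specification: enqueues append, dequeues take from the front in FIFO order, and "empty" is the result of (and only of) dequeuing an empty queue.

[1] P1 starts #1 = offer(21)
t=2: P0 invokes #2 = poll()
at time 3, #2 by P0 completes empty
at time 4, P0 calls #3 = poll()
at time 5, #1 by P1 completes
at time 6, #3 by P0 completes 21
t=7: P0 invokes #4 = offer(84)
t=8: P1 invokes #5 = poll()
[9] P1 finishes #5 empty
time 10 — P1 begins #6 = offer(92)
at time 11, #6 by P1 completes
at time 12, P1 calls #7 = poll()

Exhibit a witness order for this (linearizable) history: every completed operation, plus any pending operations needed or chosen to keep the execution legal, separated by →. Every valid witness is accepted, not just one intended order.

after step 1 (#2 poll() → empty): queue <>
after step 2 (#1 offer(21)): queue <21>
after step 3 (#3 poll() → 21): queue <>
after step 4 (#5 poll() → empty): queue <>
after step 5 (#4 offer(84) (pending, included)): queue <84>
after step 6 (#6 offer(92)): queue <84,92>

#2 → #1 → #3 → #5 → #4 → #6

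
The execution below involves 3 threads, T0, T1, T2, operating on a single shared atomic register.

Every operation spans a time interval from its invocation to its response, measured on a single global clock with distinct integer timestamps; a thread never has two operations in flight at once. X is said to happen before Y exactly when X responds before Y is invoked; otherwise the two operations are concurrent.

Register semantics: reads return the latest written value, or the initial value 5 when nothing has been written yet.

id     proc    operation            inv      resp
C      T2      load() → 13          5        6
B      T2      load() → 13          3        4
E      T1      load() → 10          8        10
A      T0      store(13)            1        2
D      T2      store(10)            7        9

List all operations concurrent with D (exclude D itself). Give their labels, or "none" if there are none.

overlap test against D [7,9]: concurrent iff the interval meets 7..9
A [1,2]: before
B [3,4]: before
C [5,6]: before
E [8,10]: concurrent

E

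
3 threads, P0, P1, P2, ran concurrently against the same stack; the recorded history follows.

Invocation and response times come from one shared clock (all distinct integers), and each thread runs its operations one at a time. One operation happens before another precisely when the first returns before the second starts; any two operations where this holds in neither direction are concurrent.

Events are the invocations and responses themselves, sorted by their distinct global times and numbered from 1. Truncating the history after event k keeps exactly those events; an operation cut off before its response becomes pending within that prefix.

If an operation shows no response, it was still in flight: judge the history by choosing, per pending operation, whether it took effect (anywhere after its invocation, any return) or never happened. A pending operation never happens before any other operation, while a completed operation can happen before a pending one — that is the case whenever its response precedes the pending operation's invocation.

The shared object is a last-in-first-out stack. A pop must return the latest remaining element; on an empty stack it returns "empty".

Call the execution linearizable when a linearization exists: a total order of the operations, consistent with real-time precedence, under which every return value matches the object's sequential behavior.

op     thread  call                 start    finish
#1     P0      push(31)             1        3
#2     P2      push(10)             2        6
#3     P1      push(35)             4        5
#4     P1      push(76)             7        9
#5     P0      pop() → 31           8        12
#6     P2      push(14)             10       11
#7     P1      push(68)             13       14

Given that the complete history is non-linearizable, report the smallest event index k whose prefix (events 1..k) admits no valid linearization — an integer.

12

events 1..11 are still linearizable — one witness is #1, #2, #3, #4, #5, #6:
step 1: #1 push(31) — stack <31>
step 2: #2 push(10) — stack <31,10>
step 3: #3 push(35) — stack <31,10,35>
step 4: #4 push(76) — stack <31,10,35,76>
step 5: #5 pop() (pending, included) — stack <31,10,35>
step 6: #6 push(14) — stack <31,10,35,14>
at event 12 (#5's time-12 response) nothing linearizes any more
take #1, #2, #3, #4, #5, #6: step 5 already fails, because #5 pop() → 31 cannot occur there
take #1, #2, #3, #4, #6, #5: step 6 already fails, because #5 pop() → 31 cannot occur there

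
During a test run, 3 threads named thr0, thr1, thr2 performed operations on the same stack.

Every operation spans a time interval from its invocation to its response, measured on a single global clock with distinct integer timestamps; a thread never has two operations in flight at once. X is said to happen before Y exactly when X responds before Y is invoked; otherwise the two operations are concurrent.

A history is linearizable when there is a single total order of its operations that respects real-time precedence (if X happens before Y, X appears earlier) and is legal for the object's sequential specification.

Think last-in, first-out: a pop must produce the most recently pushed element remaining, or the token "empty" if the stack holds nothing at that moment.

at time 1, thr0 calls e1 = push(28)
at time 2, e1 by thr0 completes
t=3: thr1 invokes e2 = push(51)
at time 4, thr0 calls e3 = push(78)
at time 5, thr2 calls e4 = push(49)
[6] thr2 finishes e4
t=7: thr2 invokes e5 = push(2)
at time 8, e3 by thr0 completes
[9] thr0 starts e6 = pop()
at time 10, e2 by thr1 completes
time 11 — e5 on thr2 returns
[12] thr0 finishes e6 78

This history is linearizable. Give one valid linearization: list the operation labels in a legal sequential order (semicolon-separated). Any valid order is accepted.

e1; e2; e4; e3; e6; e5

1. e1 push(28), leaving stack <28>
2. e2 push(51), leaving stack <28,51>
3. e4 push(49), leaving stack <28,51,49>
4. e3 push(78), leaving stack <28,51,49,78>
5. e6 pop() → 78, leaving stack <28,51,49>
6. e5 push(2), leaving stack <28,51,49,2>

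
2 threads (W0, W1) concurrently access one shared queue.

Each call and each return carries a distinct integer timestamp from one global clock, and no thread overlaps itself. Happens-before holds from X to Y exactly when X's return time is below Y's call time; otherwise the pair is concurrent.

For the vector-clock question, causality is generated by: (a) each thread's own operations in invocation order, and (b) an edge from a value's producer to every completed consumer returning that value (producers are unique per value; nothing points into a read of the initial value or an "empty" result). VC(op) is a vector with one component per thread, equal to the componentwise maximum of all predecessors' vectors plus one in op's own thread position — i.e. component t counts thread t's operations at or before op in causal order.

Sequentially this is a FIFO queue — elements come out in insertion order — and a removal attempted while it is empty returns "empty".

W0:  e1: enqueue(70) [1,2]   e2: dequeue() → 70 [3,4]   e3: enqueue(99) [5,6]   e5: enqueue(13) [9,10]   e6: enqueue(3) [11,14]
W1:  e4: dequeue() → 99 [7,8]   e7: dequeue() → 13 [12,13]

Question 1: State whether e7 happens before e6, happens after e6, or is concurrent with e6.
e7 spans [12,13], e6 spans [11,14]
the intervals overlap in both directions

concurrent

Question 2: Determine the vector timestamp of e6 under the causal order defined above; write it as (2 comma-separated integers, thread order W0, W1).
e1, invoked 1, has no incoming edges; only W0's bump applies → (1, 0)
merge at e2 (invoked 3): VC(e1)=(1, 0), own-thread bump on W0 → (2, 0)
merge at e3 (invoked 5): VC(e2)=(2, 0), own-thread bump on W0 → (3, 0)
merge at e4 (invoked 7): VC(e3)=(3, 0), own-thread bump on W1 → (3, 1)
merge at e5 (invoked 9): VC(e3)=(3, 0), own-thread bump on W0 → (4, 0)
merge at e6 (invoked 11): VC(e5)=(4, 0), own-thread bump on W0 → (5, 0)
merge at e7 (invoked 12): VC(e4)=(3, 1), VC(e5)=(4, 0), own-thread bump on W1 → (4, 2)
target: VC(e6) = (5, 0)

(5, 0)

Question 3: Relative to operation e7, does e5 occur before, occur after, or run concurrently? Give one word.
e5 spans [9,10], e7 spans [12,13]
resp(e5)=10 < inv(e7)=12

before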